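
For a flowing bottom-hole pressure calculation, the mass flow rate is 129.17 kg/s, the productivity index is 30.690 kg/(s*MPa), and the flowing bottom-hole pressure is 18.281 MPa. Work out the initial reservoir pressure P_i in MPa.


P_i = P_wf + mdot / PI
P_i = 18.281 + 129.17 / 30.690
P_i = 22.490 MPa


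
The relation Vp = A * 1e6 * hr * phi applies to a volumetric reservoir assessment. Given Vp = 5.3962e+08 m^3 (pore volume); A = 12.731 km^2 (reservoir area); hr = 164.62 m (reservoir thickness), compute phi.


phi = Vp / (A * 1e6 * hr)
phi = 5.3962e+08 / (12.731 * 1e6 * 164.62)
phi = 0.25748


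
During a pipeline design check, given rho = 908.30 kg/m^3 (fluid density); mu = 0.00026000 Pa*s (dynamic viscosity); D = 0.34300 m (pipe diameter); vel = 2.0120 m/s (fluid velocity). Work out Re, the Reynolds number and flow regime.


Step 1: Re = rho*vel*D/mu = 908.3*2.012*0.343/0.00026 = 2.4109e+06
Step 2: Re = 2.4109e+06 > 4000, so flow is turbulent.
Re = 2.4109e+06 (turbulent)


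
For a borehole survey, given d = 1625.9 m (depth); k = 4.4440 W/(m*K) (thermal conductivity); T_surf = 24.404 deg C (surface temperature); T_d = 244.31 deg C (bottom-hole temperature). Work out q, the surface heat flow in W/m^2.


Step 1: grad = (T_d - T_surf)/d * 1000 = (244.31 - 24.404)/1625.9 * 1000 = 135.2519 deg C/km
Step 2: q = k * grad / 1000 = 4.444 * 135.2519 / 1000 = 0.60106 W/m^2
q = 0.60106 W/m^2


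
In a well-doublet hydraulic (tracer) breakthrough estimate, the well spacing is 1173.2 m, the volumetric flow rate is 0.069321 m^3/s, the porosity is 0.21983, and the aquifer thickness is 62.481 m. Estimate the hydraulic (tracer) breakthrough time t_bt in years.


t_bt = pi * hr * phi * L^2 / (3 * Qv) / (365.25*86400)
t_bt = pi * 62.481 * 0.21983 * 1173.2^2 / (3 * 0.069321) / (365.25*86400)
t_bt = 9.0498 years


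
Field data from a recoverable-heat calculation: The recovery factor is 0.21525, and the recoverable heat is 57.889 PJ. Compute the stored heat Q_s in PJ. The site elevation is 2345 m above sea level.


Q_s = Q_rec / RF
Q_s = 57.889 / 0.21525
Q_s = 268.94 PJ


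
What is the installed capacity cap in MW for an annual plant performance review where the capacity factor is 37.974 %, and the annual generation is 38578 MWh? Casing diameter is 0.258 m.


cap = E_a / (CF/100 * 8760)
cap = 38578 / (37.974/100 * 8760)
cap = 11.597 MW


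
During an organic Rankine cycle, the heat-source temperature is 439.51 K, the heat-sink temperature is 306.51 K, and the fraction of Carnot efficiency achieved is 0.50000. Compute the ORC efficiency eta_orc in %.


eta_orc = (1 - Tc/Th) * f * 100
eta_orc = (1 - 306.51/439.51) * 0.50000 * 100
eta_orc = 15.130 %


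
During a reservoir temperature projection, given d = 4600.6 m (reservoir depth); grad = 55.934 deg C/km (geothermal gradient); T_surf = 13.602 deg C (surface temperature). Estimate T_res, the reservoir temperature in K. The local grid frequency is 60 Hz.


T_res = T_surf + grad * d / 1000
T_res = 13.602 + 55.934 * 4600.6 / 1000
T_res = 270.9320 deg C
Convert to K: 270.9320 + 273.15 = 544.08 K
T_res = 544.08 K


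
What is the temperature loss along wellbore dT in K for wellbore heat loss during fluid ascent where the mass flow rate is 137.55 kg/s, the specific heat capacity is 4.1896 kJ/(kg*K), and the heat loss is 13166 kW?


dT = Q_loss / (mdot * cp)
dT = 13166 / (137.55 * 4.1896)
dT = 22.847 K


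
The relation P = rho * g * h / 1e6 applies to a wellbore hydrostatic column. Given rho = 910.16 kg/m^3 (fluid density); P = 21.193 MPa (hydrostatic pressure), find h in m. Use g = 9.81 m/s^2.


h = P * 1e6 / (g * rho)
h = 21.193 * 1e6 / (9.81 * 910.16)
h = 2373.6 m


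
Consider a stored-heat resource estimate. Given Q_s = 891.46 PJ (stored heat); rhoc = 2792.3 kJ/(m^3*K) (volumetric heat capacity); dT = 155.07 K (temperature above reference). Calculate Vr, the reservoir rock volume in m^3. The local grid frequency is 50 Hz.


Vr = Q_s * 1e12 / (rhoc * dT)
Vr = 891.46 * 1e12 / (2792.3 * 155.07)
Vr = 2.0588e+09 m^3


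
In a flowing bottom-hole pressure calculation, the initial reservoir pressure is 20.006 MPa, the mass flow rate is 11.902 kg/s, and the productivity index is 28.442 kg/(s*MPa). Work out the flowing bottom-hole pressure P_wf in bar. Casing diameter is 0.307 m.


P_wf = P_i - mdot / PI
P_wf = 20.006 - 11.902 / 28.442
P_wf = 19.58753 MPa
Convert: 19.58753 MPa * 10.0 = 195.88 bar
P_wf = 195.88 bar


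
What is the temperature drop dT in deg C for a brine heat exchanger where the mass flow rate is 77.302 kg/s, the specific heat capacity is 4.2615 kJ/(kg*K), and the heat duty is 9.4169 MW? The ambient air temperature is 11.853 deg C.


dT = Q * 1000 / (mdot * cp)
dT = 9.4169 * 1000 / (77.302 * 4.2615)
dT = 28.58609 K
Convert (temperature difference, 1 K = 1 deg C): 28.58609 K = 28.58609 deg C
dT = 28.586 deg C


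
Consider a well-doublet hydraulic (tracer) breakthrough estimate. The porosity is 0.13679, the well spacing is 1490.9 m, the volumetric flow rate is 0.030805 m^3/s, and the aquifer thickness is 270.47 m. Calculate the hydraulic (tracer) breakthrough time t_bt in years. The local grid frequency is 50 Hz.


t_bt = pi * hr * phi * L^2 / (3 * Qv) / (365.25*86400)
t_bt = pi * 270.47 * 0.13679 * 1490.9^2 / (3 * 0.030805) / (365.25*86400)
t_bt = 88.588 years


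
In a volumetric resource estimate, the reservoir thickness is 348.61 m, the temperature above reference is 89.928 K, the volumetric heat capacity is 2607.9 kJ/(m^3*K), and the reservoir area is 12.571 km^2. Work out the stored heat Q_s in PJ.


Step 1: Vr = A*1e6*hr = 12.571*1e6*348.61 = 4.382376e+09 m^3
Step 2: Q_s = Vr*rhoc*dT/1e12 = 4.382376e+09*2607.9*89.928/1e12 = 1027.8 PJ
Q_s = 1027.8 PJ


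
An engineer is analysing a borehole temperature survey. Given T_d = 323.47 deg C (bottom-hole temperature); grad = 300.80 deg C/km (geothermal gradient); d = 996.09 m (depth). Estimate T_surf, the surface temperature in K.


T_surf = T_d - grad * d / 1000
T_surf = 323.47 - 300.80 * 996.09 / 1000
T_surf = 23.84613 deg C
Convert to K: 23.84613 + 273.15 = 297.00 K
T_surf = 297.00 K


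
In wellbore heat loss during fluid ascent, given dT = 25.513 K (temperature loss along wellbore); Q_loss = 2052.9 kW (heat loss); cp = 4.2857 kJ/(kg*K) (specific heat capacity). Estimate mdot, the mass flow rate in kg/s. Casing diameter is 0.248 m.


mdot = Q_loss / (cp * dT)
mdot = 2052.9 / (4.2857 * 25.513)
mdot = 18.775 kg/s


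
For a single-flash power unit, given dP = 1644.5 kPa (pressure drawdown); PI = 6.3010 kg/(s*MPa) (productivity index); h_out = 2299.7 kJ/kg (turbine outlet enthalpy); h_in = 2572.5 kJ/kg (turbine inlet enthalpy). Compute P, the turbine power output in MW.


Step 1: mdot = PI * dP / 1000 = 6.301 * 1644.5 / 1000 = 10.36199 kg/s
Step 2: P = mdot*(h_in - h_out)/1000 = 10.36199*(2572.5 - 2299.7)/1000 = 2.8268 MW
P = 2.8268 MW


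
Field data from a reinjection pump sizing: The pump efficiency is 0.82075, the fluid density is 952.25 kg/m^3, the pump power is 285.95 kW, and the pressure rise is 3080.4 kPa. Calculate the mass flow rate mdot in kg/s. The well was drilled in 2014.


mdot = P_pump * rho * eta / dP
mdot = 285.95 * 952.25 * 0.82075 / 3080.4
mdot = 72.551 kg/s


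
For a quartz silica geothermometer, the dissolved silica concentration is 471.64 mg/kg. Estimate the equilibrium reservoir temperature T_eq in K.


T_eq = 1309 / (5.19 - log10(SiO2)) - 273.15
T_eq = 1309 / (5.19 - log10(471.64)) - 273.15
T_eq = 247.0398 deg C
Convert to K: 247.0398 + 273.15 = 520.19 K
T_eq = 520.19 K


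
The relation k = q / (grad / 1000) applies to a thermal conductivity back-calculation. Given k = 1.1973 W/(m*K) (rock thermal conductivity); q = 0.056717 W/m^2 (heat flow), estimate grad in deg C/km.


grad = q / k * 1000
grad = 0.056717 / 1.1973 * 1000
grad = 47.371 deg C/km


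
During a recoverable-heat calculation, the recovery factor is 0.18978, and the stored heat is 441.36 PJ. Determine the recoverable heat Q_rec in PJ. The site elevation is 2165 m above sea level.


Q_rec = Q_s * RF
Q_rec = 441.36 * 0.18978
Q_rec = 83.761 PJ


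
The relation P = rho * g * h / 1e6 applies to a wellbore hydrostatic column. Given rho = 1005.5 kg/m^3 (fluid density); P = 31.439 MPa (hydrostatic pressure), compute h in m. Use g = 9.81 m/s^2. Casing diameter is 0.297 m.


h = P * 1e6 / (g * rho)
h = 31.439 * 1e6 / (9.81 * 1005.5)
h = 3187.3 m


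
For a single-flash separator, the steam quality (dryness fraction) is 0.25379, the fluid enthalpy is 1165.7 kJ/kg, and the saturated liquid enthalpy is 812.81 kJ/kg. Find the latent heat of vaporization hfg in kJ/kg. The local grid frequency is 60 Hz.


hfg = (h - hf) / x
hfg = (1165.7 - 812.81) / 0.25379
hfg = 1390.5 kJ/kg


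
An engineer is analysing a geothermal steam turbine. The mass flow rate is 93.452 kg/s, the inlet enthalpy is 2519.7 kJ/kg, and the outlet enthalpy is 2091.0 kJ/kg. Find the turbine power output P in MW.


P = mdot * (h_in - h_out) / 1000
P = 93.452 * (2519.7 - 2091.0) / 1000
P = 40.063 MW


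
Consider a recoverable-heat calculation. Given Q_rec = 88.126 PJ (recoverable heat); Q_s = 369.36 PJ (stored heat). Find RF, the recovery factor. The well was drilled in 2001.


RF = Q_rec / Q_s
RF = 88.126 / 369.36
RF = 0.23859


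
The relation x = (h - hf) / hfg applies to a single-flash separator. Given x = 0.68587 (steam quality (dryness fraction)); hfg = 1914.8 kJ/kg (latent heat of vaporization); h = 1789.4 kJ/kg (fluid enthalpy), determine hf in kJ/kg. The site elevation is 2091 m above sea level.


hf = h - x * hfg
hf = 1789.4 - 0.68587 * 1914.8
hf = 476.10 kJ/kg


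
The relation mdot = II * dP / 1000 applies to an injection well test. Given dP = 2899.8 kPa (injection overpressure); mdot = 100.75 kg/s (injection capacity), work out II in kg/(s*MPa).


II = mdot * 1000 / dP
II = 100.75 * 1000 / 2899.8
II = 34.744 kg/(s*MPa)


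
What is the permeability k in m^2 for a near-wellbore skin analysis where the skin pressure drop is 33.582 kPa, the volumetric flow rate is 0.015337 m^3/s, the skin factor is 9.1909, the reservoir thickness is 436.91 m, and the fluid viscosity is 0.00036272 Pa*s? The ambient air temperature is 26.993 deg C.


k = S*q*mu / (2*pi*dP_s*1000*hr)
k = 9.1909*0.015337*0.00036272 / (2*pi*33.582*1000*436.91)
k = 5.5461e-13 m^2


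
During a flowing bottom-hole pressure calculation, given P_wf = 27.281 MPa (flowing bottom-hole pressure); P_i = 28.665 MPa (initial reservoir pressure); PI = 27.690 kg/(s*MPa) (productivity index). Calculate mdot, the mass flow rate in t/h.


mdot = (P_i - P_wf) * PI
mdot = (28.665 - 27.281) * 27.690
mdot = 38.32296 kg/s
Convert: 38.32296 kg/s * 3.6 = 137.96 t/h
mdot = 137.96 t/h


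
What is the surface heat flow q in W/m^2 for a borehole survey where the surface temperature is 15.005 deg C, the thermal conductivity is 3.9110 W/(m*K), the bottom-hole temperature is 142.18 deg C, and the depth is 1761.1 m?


Step 1: grad = (T_d - T_surf)/d * 1000 = (142.18 - 15.005)/1761.1 * 1000 = 72.21339 deg C/km
Step 2: q = k * grad / 1000 = 3.911 * 72.21339 / 1000 = 0.28243 W/m^2
q = 0.28243 W/m^2


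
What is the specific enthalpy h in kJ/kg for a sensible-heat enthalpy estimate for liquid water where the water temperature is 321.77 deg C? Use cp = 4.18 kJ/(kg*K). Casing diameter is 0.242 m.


h = cp * T
h = 4.18 * 321.77
h = 1345.0 kJ/kg


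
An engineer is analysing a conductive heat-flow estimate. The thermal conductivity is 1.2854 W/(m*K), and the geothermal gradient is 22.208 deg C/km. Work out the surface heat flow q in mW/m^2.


q = k * grad / 1000
q = 1.2854 * 22.208 / 1000
q = 0.02854616 W/m^2
Convert: 0.02854616 W/m^2 * 1000.0 = 28.546 mW/m^2
q = 28.546 mW/m^2


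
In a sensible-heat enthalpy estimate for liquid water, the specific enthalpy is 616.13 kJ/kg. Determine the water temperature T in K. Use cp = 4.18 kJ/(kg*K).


T = h / cp
T = 616.13 / 4.18
T = 147.3995 deg C
Convert to K: 147.3995 + 273.15 = 420.55 K
T = 420.55 K


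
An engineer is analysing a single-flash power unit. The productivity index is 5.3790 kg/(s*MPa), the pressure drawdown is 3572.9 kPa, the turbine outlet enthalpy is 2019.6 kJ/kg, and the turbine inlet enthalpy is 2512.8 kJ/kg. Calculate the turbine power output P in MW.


Step 1: mdot = PI * dP / 1000 = 5.379 * 3572.9 / 1000 = 19.21863 kg/s
Step 2: P = mdot*(h_in - h_out)/1000 = 19.21863*(2512.8 - 2019.6)/1000 = 9.4786 MW
P = 9.4786 MW


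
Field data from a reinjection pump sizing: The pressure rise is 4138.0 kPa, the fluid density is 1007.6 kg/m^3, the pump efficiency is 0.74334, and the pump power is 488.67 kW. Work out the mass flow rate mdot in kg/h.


mdot = P_pump * rho * eta / dP
mdot = 488.67 * 1007.6 * 0.74334 / 4138.0
mdot = 88.45061 kg/s
Convert: 88.45061 kg/s * 3600.0 = 3.1842e+05 kg/h
mdot = 3.1842e+05 kg/h


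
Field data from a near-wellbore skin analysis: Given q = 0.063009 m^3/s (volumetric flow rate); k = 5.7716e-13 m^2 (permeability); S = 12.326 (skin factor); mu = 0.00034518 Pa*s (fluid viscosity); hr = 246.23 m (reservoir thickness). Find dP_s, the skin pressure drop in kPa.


dP_s = S * q * mu / (2*pi*k*hr) / 1000
dP_s = 12.326 * 0.063009 * 0.00034518 / (2*pi*5.7716e-13*246.23) / 1000
dP_s = 300.23 kPa


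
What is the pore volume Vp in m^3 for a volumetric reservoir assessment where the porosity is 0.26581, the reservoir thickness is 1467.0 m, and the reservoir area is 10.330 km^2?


Vp = A * 1e6 * hr * phi
Vp = 10.330 * 1e6 * 1467.0 * 0.26581
Vp = 4.0281e+09 m^3


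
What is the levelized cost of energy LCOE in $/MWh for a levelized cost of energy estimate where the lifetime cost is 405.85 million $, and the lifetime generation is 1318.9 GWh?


LCOE = C_tot / E_tot * 100
LCOE = 405.85 / 1318.9 * 100
LCOE = 30.77186 cents/kWh
Convert: 30.77186 cents/kWh * 10.0 = 307.72 $/MWh
LCOE = 307.72 $/MWh


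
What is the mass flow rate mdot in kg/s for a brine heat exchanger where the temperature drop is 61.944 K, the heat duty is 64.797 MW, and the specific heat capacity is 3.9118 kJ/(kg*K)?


mdot = Q * 1000 / (cp * dT)
mdot = 64.797 * 1000 / (3.9118 * 61.944)
mdot = 267.41 kg/s


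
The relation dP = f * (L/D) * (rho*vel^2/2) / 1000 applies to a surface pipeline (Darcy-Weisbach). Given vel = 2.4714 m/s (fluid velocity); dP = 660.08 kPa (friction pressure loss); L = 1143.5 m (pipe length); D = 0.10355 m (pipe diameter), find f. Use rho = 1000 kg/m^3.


f = dP*1000 / ((L/D)*(rho*vel^2/2))
f = 660.08*1000 / ((1143.5/0.10355)*(1000*2.4714^2/2))
f = 0.019573


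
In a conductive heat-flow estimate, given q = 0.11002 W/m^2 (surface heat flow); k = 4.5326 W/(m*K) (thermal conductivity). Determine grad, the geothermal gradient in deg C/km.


grad = q * 1000 / k
grad = 0.11002 * 1000 / 4.5326
grad = 24.273 deg C/km


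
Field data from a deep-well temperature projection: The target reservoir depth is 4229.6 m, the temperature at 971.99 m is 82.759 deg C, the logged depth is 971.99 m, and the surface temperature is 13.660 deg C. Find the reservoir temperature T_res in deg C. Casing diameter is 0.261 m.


Step 1: grad = (T_d1 - T_surf)/d1 * 1000 = (82.759 - 13.66)/971.99 * 1000 = 71.09024 deg C/km
Step 2: T_res = T_surf + grad*d2/1000 = 13.66 + 71.09024*4229.6/1000 = 314.34 deg C
T_res = 314.34 deg C


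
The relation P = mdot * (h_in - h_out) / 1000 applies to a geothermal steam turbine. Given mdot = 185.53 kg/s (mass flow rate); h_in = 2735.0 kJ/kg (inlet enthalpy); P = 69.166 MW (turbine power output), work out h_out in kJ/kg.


h_out = h_in - P * 1000 / mdot
h_out = 2735.0 - 69.166 * 1000 / 185.53
h_out = 2362.2 kJ/kg


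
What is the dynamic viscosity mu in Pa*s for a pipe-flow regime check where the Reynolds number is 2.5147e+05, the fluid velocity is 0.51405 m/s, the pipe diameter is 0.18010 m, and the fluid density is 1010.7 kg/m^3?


mu = rho * vel * D / Re
mu = 1010.7 * 0.51405 * 0.18010 / 2.5147e+05
mu = 0.00037210 Pa*s


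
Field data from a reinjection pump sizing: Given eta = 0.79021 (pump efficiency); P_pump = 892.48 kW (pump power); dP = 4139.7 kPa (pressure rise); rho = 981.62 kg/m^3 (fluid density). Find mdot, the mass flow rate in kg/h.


mdot = P_pump * rho * eta / dP
mdot = 892.48 * 981.62 * 0.79021 / 4139.7
mdot = 167.2305 kg/s
Convert: 167.2305 kg/s * 3600.0 = 6.0203e+05 kg/h
mdot = 6.0203e+05 kg/h


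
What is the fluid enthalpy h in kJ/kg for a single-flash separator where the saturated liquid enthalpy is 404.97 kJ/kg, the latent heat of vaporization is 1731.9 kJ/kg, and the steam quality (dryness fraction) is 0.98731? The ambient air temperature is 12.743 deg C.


h = hf + x * hfg
h = 404.97 + 0.98731 * 1731.9
h = 2114.9 kJ/kg


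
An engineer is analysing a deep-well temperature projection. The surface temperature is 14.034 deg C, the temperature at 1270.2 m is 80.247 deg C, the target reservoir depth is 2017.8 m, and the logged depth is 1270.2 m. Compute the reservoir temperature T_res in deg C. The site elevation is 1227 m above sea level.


Step 1: grad = (T_d1 - T_surf)/d1 * 1000 = (80.247 - 14.034)/1270.2 * 1000 = 52.12801 deg C/km
Step 2: T_res = T_surf + grad*d2/1000 = 14.034 + 52.12801*2017.8/1000 = 119.22 deg C
T_res = 119.22 deg C


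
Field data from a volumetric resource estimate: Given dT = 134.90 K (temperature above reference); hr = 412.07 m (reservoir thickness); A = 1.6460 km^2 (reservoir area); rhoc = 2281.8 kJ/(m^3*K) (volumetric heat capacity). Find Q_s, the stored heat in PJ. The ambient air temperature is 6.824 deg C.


Step 1: Vr = A*1e6*hr = 1.646*1e6*412.07 = 6.782672e+08 m^3
Step 2: Q_s = Vr*rhoc*dT/1e12 = 6.782672e+08*2281.8*134.9/1e12 = 208.78 PJ
Q_s = 208.78 PJ


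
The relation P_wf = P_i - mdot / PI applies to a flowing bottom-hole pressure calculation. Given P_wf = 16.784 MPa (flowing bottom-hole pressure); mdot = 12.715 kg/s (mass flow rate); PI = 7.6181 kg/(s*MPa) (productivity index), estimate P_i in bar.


P_i = P_wf + mdot / PI
P_i = 16.784 + 12.715 / 7.6181
P_i = 18.45305 MPa
Convert: 18.45305 MPa * 10.0 = 184.53 bar
P_i = 184.53 bar


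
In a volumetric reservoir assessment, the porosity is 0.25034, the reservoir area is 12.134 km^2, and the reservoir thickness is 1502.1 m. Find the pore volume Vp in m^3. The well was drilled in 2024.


Vp = A * 1e6 * hr * phi
Vp = 12.134 * 1e6 * 1502.1 * 0.25034
Vp = 4.5628e+09 m^3


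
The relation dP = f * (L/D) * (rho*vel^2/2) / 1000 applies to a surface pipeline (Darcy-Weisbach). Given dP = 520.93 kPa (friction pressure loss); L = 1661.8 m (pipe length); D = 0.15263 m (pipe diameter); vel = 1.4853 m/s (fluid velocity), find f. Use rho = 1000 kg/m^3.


f = dP*1000 / ((L/D)*(rho*vel^2/2))
f = 520.93*1000 / ((1661.8/0.15263)*(1000*1.4853^2/2))
f = 0.043375


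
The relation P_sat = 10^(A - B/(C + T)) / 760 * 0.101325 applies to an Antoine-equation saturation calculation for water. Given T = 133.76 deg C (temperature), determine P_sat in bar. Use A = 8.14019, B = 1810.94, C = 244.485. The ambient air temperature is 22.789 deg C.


P_sat = 10^(A - B/(C + T)) / 760 * 0.101325
P_sat = 10^(8.14019 - 1810.94/(244.485 + 133.76)) / 760 * 0.101325
P_sat = 0.3001578 MPa
Convert: 0.3001578 MPa * 10.0 = 3.0016 bar
P_sat = 3.0016 bar


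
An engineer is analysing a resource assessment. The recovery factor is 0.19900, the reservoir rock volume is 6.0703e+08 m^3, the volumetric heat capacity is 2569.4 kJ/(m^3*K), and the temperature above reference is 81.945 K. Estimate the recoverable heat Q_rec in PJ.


Step 1: Q_s = Vr*rhoc*dT/1e12 = 6.0703e+08*2569.4*81.945/1e12 = 127.8099 PJ
Step 2: Q_rec = Q_s * RF = 127.8099 * 0.199 = 25.434 PJ
Q_rec = 25.434 PJ


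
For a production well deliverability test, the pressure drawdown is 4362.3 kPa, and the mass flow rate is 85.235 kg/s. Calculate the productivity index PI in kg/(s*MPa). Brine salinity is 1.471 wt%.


PI = mdot * 1000 / dP
PI = 85.235 * 1000 / 4362.3
PI = 19.539 kg/(s*MPa)


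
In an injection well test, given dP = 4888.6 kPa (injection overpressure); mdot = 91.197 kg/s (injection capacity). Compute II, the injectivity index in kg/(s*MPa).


II = mdot * 1000 / dP
II = 91.197 * 1000 / 4888.6
II = 18.655 kg/(s*MPa)


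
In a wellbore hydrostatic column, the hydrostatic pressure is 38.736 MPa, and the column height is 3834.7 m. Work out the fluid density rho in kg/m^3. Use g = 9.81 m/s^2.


rho = P * 1e6 / (g * h)
rho = 38.736 * 1e6 / (9.81 * 3834.7)
rho = 1029.7 kg/m^3


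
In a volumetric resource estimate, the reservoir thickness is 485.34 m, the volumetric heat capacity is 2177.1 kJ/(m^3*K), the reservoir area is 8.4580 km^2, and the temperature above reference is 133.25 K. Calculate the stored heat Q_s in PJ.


Step 1: Vr = A*1e6*hr = 8.458*1e6*485.34 = 4.105006e+09 m^3
Step 2: Q_s = Vr*rhoc*dT/1e12 = 4.105006e+09*2177.1*133.25/1e12 = 1190.9 PJ
Q_s = 1190.9 PJ


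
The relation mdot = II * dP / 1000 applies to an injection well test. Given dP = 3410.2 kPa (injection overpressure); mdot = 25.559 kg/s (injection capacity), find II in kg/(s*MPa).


II = mdot * 1000 / dP
II = 25.559 * 1000 / 3410.2
II = 7.4949 kg/(s*MPa)


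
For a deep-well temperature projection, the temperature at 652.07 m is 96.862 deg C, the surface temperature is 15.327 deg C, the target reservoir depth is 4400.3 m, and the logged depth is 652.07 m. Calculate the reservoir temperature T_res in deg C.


Step 1: grad = (T_d1 - T_surf)/d1 * 1000 = (96.862 - 15.327)/652.07 * 1000 = 125.0403 deg C/km
Step 2: T_res = T_surf + grad*d2/1000 = 15.327 + 125.0403*4400.3/1000 = 565.54 deg C
T_res = 565.54 deg C


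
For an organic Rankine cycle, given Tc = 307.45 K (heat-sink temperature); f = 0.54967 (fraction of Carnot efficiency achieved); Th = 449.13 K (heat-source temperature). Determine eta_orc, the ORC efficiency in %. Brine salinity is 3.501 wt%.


eta_orc = (1 - Tc/Th) * f * 100
eta_orc = (1 - 307.45/449.13) * 0.54967 * 100
eta_orc = 17.340 %


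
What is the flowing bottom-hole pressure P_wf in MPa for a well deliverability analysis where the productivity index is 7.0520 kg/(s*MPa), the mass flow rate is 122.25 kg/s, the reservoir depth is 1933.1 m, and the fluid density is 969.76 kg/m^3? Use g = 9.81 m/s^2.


Step 1: P_i = rho*g*h/1e6 = 969.76*9.81*1933.1/1e6 = 18.39025 MPa
Step 2: P_wf = P_i - mdot/PI = 18.39025 - 122.25/7.052 = 1.0547 MPa
P_wf = 1.0547 MPa


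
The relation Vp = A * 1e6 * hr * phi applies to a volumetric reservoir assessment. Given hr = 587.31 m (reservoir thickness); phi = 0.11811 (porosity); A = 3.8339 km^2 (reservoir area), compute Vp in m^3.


Vp = A * 1e6 * hr * phi
Vp = 3.8339 * 1e6 * 587.31 * 0.11811
Vp = 2.6595e+08 m^3


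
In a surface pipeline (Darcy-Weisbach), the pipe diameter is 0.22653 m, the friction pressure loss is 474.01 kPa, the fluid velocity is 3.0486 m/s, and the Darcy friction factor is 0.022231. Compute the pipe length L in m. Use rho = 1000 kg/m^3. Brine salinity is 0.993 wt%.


L = dP*1000*D / (f*rho*vel^2/2)
L = 474.01*1000*0.22653 / (0.022231*1000*3.0486^2/2)
L = 1039.4 m


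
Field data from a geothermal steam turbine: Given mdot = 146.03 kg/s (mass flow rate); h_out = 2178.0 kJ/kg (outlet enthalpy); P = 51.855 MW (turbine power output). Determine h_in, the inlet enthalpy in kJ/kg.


h_in = h_out + P * 1000 / mdot
h_in = 2178.0 + 51.855 * 1000 / 146.03
h_in = 2533.1 kJ/kg


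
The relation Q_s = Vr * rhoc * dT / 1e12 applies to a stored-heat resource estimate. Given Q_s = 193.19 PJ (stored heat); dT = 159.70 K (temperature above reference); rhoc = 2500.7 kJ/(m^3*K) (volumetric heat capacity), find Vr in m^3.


Vr = Q_s * 1e12 / (rhoc * dT)
Vr = 193.19 * 1e12 / (2500.7 * 159.70)
Vr = 4.8375e+08 m^3


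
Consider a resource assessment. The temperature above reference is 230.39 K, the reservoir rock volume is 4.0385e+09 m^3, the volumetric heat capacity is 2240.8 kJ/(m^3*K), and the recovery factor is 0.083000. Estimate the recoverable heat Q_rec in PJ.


Step 1: Q_s = Vr*rhoc*dT/1e12 = 4.0385e+09*2240.8*230.39/1e12 = 2084.908 PJ
Step 2: Q_rec = Q_s * RF = 2084.908 * 0.083 = 173.05 PJ
Q_rec = 173.05 PJ


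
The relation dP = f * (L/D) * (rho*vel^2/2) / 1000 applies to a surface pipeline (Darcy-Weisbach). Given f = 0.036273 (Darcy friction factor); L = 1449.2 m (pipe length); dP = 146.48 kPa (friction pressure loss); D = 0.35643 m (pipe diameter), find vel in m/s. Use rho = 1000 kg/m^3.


vel = sqrt(dP*1000*2*D / (f*L*rho))
vel = sqrt(146.48*1000*2*0.35643 / (0.036273*1449.2*1000))
vel = 1.4094 m/s


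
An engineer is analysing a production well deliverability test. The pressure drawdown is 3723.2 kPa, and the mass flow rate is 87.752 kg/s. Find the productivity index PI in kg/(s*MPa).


PI = mdot * 1000 / dP
PI = 87.752 * 1000 / 3723.2
PI = 23.569 kg/(s*MPa)


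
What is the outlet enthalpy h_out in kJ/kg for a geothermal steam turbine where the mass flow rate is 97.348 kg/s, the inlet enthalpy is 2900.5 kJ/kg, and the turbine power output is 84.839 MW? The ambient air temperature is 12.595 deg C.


h_out = h_in - P * 1000 / mdot
h_out = 2900.5 - 84.839 * 1000 / 97.348
h_out = 2029.0 kJ/kg


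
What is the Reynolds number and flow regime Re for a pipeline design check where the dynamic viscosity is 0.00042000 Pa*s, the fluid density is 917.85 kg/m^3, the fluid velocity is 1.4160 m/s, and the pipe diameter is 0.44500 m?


Step 1: Re = rho*vel*D/mu = 917.85*1.416*0.445/0.00042 = 1.3770e+06
Step 2: Re = 1.3770e+06 > 4000, so flow is turbulent.
Re = 1.3770e+06 (turbulent)


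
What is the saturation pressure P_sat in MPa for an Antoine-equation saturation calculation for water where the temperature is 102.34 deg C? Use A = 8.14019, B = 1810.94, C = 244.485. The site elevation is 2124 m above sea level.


P_sat = 10^(A - B/(C + T)) / 760 * 0.101325
P_sat = 10^(8.14019 - 1810.94/(244.485 + 102.34)) / 760 * 0.101325
P_sat = 0.11056 MPa


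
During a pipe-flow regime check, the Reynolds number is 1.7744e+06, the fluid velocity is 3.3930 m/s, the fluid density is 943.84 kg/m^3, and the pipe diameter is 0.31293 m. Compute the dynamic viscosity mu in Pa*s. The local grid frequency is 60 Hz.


mu = rho * vel * D / Re
mu = 943.84 * 3.3930 * 0.31293 / 1.7744e+06
mu = 0.00056478 Pa*s


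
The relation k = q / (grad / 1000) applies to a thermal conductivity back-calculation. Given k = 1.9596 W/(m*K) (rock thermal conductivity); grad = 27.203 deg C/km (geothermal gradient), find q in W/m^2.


q = k * grad / 1000
q = 1.9596 * 27.203 / 1000
q = 0.053307 W/m^2


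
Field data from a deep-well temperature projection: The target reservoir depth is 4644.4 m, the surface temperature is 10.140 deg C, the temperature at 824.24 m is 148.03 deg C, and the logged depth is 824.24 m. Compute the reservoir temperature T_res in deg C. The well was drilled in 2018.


Step 1: grad = (T_d1 - T_surf)/d1 * 1000 = (148.03 - 10.14)/824.24 * 1000 = 167.2935 deg C/km
Step 2: T_res = T_surf + grad*d2/1000 = 10.14 + 167.2935*4644.4/1000 = 787.12 deg C
T_res = 787.12 deg C


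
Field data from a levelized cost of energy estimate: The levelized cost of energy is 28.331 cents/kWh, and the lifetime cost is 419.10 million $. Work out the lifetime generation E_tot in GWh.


E_tot = C_tot / LCOE * 100
E_tot = 419.10 / 28.331 * 100
E_tot = 1479.3 GWh


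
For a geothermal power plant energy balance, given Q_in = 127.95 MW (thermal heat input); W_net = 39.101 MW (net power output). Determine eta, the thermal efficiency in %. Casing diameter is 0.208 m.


eta = W_net / Q_in * 100
eta = 39.101 / 127.95 * 100
eta = 30.560 %


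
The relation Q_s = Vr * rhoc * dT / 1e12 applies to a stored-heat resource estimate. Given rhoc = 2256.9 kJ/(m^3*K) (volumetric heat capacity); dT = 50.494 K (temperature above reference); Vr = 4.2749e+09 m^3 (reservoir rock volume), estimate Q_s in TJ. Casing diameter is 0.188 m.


Q_s = Vr * rhoc * dT / 1e12
Q_s = 4.2749e+09 * 2256.9 * 50.494 / 1e12
Q_s = 487.1672 PJ
Convert: 487.1672 PJ * 1000.0 = 4.8717e+05 TJ
Q_s = 4.8717e+05 TJ


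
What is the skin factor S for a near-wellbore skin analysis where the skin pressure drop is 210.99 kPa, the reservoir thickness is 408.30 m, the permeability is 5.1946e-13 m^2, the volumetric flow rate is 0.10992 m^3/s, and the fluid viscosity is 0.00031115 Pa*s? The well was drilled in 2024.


S = dP_s * 1000 * 2*pi*k*hr / (q*mu)
S = 210.99 * 1000 * 2*pi*5.1946e-13*408.30 / (0.10992*0.00031115)
S = 8.2210


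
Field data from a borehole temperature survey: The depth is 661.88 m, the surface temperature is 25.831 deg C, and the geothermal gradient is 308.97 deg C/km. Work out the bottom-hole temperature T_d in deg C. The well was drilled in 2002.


T_d = T_surf + grad * d / 1000
T_d = 25.831 + 308.97 * 661.88 / 1000
T_d = 230.33 deg C


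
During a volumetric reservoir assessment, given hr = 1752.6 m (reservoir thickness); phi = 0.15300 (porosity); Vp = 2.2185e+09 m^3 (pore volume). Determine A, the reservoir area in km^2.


A = Vp / (1e6 * hr * phi)
A = 2.2185e+09 / (1e6 * 1752.6 * 0.15300)
A = 8.2734 km^2


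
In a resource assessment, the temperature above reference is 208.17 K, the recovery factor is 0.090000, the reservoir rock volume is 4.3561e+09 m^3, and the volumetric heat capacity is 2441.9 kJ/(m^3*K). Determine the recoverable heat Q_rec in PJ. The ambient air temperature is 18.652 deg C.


Step 1: Q_s = Vr*rhoc*dT/1e12 = 4.3561e+09*2441.9*208.17/1e12 = 2214.338 PJ
Step 2: Q_rec = Q_s * RF = 2214.338 * 0.09 = 199.29 PJ
Q_rec = 199.29 PJ


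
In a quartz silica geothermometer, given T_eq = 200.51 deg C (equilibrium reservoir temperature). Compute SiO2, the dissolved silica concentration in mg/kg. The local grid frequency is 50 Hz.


SiO2 = 10^(5.19 - 1309/(T_eq + 273.15))
SiO2 = 10^(5.19 - 1309/(200.51 + 273.15))
SiO2 = 266.94 mg/kg


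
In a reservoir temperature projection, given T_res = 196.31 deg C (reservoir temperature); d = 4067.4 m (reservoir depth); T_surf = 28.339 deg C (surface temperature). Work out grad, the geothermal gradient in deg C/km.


grad = (T_res - T_surf) / d * 1000
grad = (196.31 - 28.339) / 4067.4 * 1000
grad = 41.297 deg C/km


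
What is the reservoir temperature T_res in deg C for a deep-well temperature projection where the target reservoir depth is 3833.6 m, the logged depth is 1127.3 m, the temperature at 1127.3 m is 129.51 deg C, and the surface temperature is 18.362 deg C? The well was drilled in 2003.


Step 1: grad = (T_d1 - T_surf)/d1 * 1000 = (129.51 - 18.362)/1127.3 * 1000 = 98.59665 deg C/km
Step 2: T_res = T_surf + grad*d2/1000 = 18.362 + 98.59665*3833.6/1000 = 396.34 deg C
T_res = 396.34 deg C


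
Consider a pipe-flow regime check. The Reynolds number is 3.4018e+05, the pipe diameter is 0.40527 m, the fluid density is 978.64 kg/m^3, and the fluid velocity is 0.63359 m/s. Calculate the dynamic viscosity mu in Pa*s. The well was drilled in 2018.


mu = rho * vel * D / Re
mu = 978.64 * 0.63359 * 0.40527 / 3.4018e+05
mu = 0.00073870 Pa*s


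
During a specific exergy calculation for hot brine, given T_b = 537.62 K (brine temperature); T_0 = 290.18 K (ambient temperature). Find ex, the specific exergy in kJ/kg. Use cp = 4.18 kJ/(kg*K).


ex = cp * ((T_b - T_0) - T_0 * ln(T_b/T_0))
ex = 4.18 * ((537.62 - 290.18) - 290.18 * ln(537.62/290.18))
ex = 286.33 kJ/kg


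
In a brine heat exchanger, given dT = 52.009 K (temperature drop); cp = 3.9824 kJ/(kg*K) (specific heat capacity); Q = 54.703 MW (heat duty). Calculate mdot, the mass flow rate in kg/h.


mdot = Q * 1000 / (cp * dT)
mdot = 54.703 * 1000 / (3.9824 * 52.009)
mdot = 264.1118 kg/s
Convert: 264.1118 kg/s * 3600.0 = 9.5080e+05 kg/h
mdot = 9.5080e+05 kg/h


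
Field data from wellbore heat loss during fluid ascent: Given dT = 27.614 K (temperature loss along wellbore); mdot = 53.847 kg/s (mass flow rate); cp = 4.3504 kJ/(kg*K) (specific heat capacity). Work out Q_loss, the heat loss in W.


Q_loss = mdot * cp * dT
Q_loss = 53.847 * 4.3504 * 27.614
Q_loss = 6468.745 kW
Convert: 6468.745 kW * 1000.0 = 6.4687e+06 W
Q_loss = 6.4687e+06 W


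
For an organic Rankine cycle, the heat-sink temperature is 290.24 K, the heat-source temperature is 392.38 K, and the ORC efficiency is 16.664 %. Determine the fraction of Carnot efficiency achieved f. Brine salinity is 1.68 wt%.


f = (eta_orc/100) / (1 - Tc/Th)
f = (16.664/100) / (1 - 290.24/392.38)
f = 0.64016


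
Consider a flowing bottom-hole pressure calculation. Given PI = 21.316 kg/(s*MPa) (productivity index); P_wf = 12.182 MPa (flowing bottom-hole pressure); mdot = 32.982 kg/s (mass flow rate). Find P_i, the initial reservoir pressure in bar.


P_i = P_wf + mdot / PI
P_i = 12.182 + 32.982 / 21.316
P_i = 13.72929 MPa
Convert: 13.72929 MPa * 10.0 = 137.29 bar
P_i = 137.29 bar


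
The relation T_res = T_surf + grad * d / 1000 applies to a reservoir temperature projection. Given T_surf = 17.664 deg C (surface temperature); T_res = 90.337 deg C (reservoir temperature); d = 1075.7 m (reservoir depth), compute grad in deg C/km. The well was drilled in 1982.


grad = (T_res - T_surf) / d * 1000
grad = (90.337 - 17.664) / 1075.7 * 1000
grad = 67.559 deg C/km


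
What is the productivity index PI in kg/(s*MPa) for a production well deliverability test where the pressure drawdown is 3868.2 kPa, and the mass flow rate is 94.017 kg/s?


PI = mdot * 1000 / dP
PI = 94.017 * 1000 / 3868.2
PI = 24.305 kg/(s*MPa)


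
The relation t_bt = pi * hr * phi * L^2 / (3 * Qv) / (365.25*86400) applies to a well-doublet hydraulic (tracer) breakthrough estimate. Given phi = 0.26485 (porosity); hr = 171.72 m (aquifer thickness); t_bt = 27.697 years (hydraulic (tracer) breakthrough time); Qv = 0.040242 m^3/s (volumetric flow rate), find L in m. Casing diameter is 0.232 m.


L = sqrt(t_bt*365.25*86400*3*Qv / (pi*hr*phi))
L = sqrt(27.697*365.25*86400*3*0.040242 / (pi*171.72*0.26485))
L = 859.38 m


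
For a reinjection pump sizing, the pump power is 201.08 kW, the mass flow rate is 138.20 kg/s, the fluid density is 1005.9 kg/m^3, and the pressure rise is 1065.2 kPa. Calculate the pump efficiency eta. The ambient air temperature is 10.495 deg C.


eta = mdot * dP / (rho * P_pump)
eta = 138.20 * 1065.2 / (1005.9 * 201.08)
eta = 0.72781


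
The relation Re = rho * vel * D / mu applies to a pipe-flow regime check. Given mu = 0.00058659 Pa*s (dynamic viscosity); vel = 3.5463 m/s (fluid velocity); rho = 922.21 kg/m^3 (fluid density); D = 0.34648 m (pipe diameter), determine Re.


Re = rho * vel * D / mu
Re = 922.21 * 3.5463 * 0.34648 / 0.00058659
Re = 1.9317e+06


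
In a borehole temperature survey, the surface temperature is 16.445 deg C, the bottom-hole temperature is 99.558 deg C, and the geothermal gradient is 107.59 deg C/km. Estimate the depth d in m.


d = (T_d - T_surf) / grad * 1000
d = (99.558 - 16.445) / 107.59 * 1000
d = 772.50 m


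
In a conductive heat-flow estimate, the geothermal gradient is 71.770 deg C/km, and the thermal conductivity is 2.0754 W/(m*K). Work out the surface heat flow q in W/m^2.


q = k * grad / 1000
q = 2.0754 * 71.770 / 1000
q = 0.14895 W/m^2


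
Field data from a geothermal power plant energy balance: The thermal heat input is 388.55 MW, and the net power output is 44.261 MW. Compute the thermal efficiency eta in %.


eta = W_net / Q_in * 100
eta = 44.261 / 388.55 * 100
eta = 11.391 %


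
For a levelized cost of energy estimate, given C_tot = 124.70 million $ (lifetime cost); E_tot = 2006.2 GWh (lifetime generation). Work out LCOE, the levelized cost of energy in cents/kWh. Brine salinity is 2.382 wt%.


LCOE = C_tot / E_tot * 100
LCOE = 124.70 / 2006.2 * 100
LCOE = 6.2157 cents/kWh


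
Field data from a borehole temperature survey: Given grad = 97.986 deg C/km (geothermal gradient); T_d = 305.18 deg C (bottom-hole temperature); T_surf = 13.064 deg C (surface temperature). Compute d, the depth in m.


d = (T_d - T_surf) / grad * 1000
d = (305.18 - 13.064) / 97.986 * 1000
d = 2981.2 m


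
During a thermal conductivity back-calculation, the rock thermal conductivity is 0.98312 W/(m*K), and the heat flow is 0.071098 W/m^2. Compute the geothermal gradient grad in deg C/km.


grad = q / k * 1000
grad = 0.071098 / 0.98312 * 1000
grad = 72.319 deg C/km


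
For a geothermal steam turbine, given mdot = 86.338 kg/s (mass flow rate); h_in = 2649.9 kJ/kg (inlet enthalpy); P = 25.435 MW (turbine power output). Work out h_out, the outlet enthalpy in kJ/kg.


h_out = h_in - P * 1000 / mdot
h_out = 2649.9 - 25.435 * 1000 / 86.338
h_out = 2355.3 kJ/kg


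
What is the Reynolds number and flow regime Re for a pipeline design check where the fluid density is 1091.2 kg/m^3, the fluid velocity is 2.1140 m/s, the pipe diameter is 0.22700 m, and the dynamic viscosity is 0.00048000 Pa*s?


Step 1: Re = rho*vel*D/mu = 1091.2*2.114*0.227/0.00048 = 1.0909e+06
Step 2: Re = 1.0909e+06 > 4000, so flow is turbulent.
Re = 1.0909e+06 (turbulent)


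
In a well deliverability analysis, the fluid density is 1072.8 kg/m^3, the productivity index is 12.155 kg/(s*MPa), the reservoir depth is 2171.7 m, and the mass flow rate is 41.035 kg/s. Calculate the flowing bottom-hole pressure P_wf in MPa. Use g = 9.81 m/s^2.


Step 1: P_i = rho*g*h/1e6 = 1072.8*9.81*2171.7/1e6 = 22.85534 MPa
Step 2: P_wf = P_i - mdot/PI = 22.85534 - 41.035/12.155 = 19.479 MPa
P_wf = 19.479 MPa


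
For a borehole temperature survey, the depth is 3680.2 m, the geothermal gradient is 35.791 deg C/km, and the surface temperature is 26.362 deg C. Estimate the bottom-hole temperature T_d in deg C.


T_d = T_surf + grad * d / 1000
T_d = 26.362 + 35.791 * 3680.2 / 1000
T_d = 158.08 deg C


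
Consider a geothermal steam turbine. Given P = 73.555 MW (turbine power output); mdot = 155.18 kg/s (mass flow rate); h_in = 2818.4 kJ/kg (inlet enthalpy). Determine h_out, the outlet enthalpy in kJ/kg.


h_out = h_in - P * 1000 / mdot
h_out = 2818.4 - 73.555 * 1000 / 155.18
h_out = 2344.4 kJ/kg


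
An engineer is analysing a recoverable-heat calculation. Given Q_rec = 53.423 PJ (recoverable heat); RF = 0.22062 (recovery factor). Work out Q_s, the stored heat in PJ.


Q_s = Q_rec / RF
Q_s = 53.423 / 0.22062
Q_s = 242.15 PJ


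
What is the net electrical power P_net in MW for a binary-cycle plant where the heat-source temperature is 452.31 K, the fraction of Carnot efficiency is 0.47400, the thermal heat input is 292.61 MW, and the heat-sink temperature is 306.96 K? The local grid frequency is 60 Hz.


Step 1: eta = (1 - Tc/Th)*f = (1 - 306.96/452.31)*0.474 = 0.1523201
Step 2: P_net = eta * Q_in = 0.1523201 * 292.61 = 44.570 MW
P_net = 44.570 MW


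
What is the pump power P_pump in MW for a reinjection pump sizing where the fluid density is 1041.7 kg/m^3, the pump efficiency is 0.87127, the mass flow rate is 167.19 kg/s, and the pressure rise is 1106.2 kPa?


P_pump = mdot * dP / (rho * eta)
P_pump = 167.19 * 1106.2 / (1041.7 * 0.87127)
P_pump = 203.7739 kW
Convert: 203.7739 kW * 0.001 = 0.20377 MW
P_pump = 0.20377 MW


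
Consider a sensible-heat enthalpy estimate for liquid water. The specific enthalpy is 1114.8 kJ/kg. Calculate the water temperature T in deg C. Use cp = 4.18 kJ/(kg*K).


T = h / cp
T = 1114.8 / 4.18
T = 266.70 deg C


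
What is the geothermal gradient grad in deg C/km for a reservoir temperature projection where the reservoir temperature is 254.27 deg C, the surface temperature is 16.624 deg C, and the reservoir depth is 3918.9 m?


grad = (T_res - T_surf) / d * 1000
grad = (254.27 - 16.624) / 3918.9 * 1000
grad = 60.641 deg C/km


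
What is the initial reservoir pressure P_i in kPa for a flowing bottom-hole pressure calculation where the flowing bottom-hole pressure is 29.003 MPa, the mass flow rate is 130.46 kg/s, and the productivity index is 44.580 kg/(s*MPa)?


P_i = P_wf + mdot / PI
P_i = 29.003 + 130.46 / 44.580
P_i = 31.92942 MPa
Convert: 31.92942 MPa * 1000.0 = 31929 kPa
P_i = 31929 kPa
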